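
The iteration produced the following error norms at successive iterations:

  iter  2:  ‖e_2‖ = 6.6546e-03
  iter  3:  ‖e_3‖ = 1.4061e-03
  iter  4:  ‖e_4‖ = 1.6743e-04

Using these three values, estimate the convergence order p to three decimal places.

p ≈ ln(‖e_4‖/‖e_3‖) / ln(‖e_3‖/‖e_2‖)
  = ln(1.6743e-04/1.4061e-03) / ln(1.4061e-03/6.6546e-03)
  = ln(0.119074) / ln(0.211297)
  = -2.128010 / -1.554491 ≈ 1.368943

1.369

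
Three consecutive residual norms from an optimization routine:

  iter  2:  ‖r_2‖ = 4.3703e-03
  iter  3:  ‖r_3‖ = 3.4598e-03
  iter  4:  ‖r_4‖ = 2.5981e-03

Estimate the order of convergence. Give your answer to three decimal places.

1.226

p ≈ ln(‖r_4‖/‖r_3‖) / ln(‖r_3‖/‖r_2‖)
  = ln(2.5981e-03/3.4598e-03) / ln(3.4598e-03/4.3703e-03)
  = ln(0.750939) / ln(0.791662)
  = -0.286431 / -0.233621 ≈ 1.226050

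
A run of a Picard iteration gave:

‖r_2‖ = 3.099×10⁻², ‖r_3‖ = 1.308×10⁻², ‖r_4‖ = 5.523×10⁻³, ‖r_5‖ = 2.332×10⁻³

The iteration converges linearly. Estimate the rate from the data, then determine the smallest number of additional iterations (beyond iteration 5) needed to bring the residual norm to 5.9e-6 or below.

7

Rate ρ ≈ ‖r_5‖/‖r_4‖ = 2.332×10⁻³/5.523×10⁻³ = 0.4222.
After j more steps, ‖r_{5+j}‖ ≈ 2.332×10⁻³·ρ^j; need ρ^j ≤ 5.9e-6/2.332×10⁻³ = 0.00253002.
j ≥ ln(0.00253002)/ln(0.4222) = -5.9795/-0.86228 = 6.935.
So 7 more iterations are needed.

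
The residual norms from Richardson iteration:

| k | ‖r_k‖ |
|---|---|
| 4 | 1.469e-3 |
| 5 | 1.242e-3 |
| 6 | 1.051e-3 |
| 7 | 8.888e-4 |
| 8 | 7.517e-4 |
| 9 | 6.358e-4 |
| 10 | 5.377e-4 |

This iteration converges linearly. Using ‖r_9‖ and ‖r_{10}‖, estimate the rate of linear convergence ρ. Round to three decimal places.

0.846

ρ ≈ ‖r_{10}‖/‖r_9‖ = 5.377e-4/6.358e-4 = 0.84571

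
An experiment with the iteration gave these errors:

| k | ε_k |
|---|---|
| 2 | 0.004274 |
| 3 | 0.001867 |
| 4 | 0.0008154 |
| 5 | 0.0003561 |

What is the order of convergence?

1

Consecutive ratios: ε_5/ε_4 = 0.0003561/0.0008154 = 0.436718, ε_4/ε_3 = 0.0008154/0.001867 = 0.436743.
p ≈ ln(0.436718)/ln(0.436743) = -0.8285/-0.8284 ≈ 1.00.
So the convergence is linear (order 1).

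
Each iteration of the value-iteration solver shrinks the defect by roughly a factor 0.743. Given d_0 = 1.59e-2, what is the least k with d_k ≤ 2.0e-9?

54

After k steps, d_k ≈ 1.59e-2·0.743^k.
Need 0.743^k ≤ 2.0e-9/1.59e-2 = 1.25786e-07.
k ≥ ln(1.25786e-07)/ln(0.743) = -15.8887/-0.29706 = 53.487.
Smallest integer k = 54.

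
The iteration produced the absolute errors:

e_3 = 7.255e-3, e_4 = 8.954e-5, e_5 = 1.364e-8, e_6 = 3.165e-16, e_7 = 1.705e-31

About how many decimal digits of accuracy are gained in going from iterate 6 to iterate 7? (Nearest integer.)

Digits gained ≈ log₁₀(e_6/e_7) = log₁₀(3.165e-16/1.705e-31) = log₁₀(1.8563e+15) ≈ 15.269.

15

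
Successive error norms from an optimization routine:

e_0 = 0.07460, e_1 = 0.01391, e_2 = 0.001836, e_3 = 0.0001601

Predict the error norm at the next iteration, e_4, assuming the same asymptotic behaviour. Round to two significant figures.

8.5e-6

First estimate the order: p ≈ ln(e_3/e_2) / ln(e_2/e_1) = ln(0.0001601/0.001836)/ln(0.001836/0.01391) = ln(0.0872004)/ln(0.131991) ≈ 1.2047.
Then e_4 ≈ e_3·(e_3/e_2)^p = 0.0001601·(0.0872004)^1.2047 = 0.0001601·0.0529228 ≈ 8.473e-06.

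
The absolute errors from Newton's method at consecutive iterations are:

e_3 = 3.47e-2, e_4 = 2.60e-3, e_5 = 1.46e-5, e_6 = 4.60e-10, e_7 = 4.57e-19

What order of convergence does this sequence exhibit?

2

Consecutive ratios: e_7/e_6 = 4.57e-19/4.60e-10 = 9.93478e-10, e_6/e_5 = 4.60e-10/1.46e-5 = 3.15068e-05.
p ≈ ln(9.93478e-10)/ln(3.15068e-05) = -20.7298/-10.3653 ≈ 2.00.
So the convergence is quadratic (order 2).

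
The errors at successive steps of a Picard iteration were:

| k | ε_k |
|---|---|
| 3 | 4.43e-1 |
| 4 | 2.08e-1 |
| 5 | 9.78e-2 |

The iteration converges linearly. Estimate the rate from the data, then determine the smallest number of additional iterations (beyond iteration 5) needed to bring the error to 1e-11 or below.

Rate ρ ≈ ε_5/ε_4 = 9.78e-2/2.08e-1 = 0.4702.
After j more steps, ε_{5+j} ≈ 9.78e-2·ρ^j; need ρ^j ≤ 1e-11/9.78e-2 = 1.02249e-10.
j ≥ ln(1.02249e-10)/ln(0.4702) = -23.0036/-0.75460 = 30.484.
So 31 more iterations are needed.

31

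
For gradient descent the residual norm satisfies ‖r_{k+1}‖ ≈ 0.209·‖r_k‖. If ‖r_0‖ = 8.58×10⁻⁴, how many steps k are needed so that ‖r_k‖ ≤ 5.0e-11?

After k steps, ‖r_k‖ ≈ 8.58×10⁻⁴·0.209^k.
Need 0.209^k ≤ 5.0e-11/8.58×10⁻⁴ = 5.82751e-08.
k ≥ ln(5.82751e-08)/ln(0.209) = -16.6581/-1.56542 = 10.641.
Smallest integer k = 11.

11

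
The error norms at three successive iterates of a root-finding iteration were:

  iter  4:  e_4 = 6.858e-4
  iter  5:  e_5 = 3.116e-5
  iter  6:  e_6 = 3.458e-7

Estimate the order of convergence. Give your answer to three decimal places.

1.456

p ≈ ln(e_6/e_5) / ln(e_5/e_4)
  = ln(3.458e-7/3.116e-5) / ln(3.116e-5/6.858e-4)
  = ln(0.0110976) / ln(0.045436)
  = -4.501026 / -3.091451 ≈ 1.455959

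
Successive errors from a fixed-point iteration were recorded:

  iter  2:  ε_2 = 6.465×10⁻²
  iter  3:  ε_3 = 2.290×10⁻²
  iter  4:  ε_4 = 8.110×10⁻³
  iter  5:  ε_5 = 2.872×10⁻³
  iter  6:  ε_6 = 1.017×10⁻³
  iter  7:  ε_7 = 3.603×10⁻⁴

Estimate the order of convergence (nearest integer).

Consecutive ratios: ε_7/ε_6 = 3.603×10⁻⁴/1.017×10⁻³ = 0.354277, ε_6/ε_5 = 1.017×10⁻³/2.872×10⁻³ = 0.354109.
p ≈ ln(0.354277)/ln(0.354109) = -1.0377/-1.0382 ≈ 1.00.
So the convergence is linear (order 1).

1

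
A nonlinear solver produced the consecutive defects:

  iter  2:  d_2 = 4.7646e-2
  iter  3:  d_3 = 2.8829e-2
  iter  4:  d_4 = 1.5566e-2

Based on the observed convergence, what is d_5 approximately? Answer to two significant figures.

First estimate the order: p ≈ ln(d_4/d_3) / ln(d_3/d_2) = ln(1.5566e-2/2.8829e-2)/ln(2.8829e-2/4.7646e-2) = ln(0.539942)/ln(0.605067) ≈ 1.2267.
Then d_5 ≈ d_4·(d_4/d_3)^p = 1.5566e-2·(0.539942)^1.2267 = 1.5566e-2·0.469537 ≈ 0.007309.

7.3e-3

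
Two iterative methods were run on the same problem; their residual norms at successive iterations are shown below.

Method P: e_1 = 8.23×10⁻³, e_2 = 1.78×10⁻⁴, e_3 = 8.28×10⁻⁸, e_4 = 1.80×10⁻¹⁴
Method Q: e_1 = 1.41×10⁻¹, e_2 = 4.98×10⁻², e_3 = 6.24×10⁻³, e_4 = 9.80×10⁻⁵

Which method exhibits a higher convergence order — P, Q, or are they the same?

Method P: p ≈ ln(1.80×10⁻¹⁴/8.28×10⁻⁸)/ln(8.28×10⁻⁸/1.78×10⁻⁴) ≈ 2.00.
Method Q: p ≈ ln(9.80×10⁻⁵/6.24×10⁻³)/ln(6.24×10⁻³/4.98×10⁻²) ≈ 2.00.
Both orders ≈ 2.0 — effectively the same.

same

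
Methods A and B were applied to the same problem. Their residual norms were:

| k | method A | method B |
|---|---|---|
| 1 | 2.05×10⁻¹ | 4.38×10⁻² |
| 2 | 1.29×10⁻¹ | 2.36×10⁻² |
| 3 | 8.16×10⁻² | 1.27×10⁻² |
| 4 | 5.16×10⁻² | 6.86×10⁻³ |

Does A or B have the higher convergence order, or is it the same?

same

Method A: p ≈ ln(5.16×10⁻²/8.16×10⁻²)/ln(8.16×10⁻²/1.29×10⁻¹) ≈ 1.00.
Method B: p ≈ ln(6.86×10⁻³/1.27×10⁻²)/ln(1.27×10⁻²/2.36×10⁻²) ≈ 0.99.
Both orders ≈ 1.0 — effectively the same.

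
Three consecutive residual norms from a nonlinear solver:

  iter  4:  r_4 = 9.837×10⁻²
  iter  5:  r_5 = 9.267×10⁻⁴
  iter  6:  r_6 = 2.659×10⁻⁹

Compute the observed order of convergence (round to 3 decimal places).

p ≈ ln(r_6/r_5) / ln(r_5/r_4)
  = ln(2.659×10⁻⁹/9.267×10⁻⁴) / ln(9.267×10⁻⁴/9.837×10⁻²)
  = ln(2.86932e-06) / ln(0.00942056)
  = -12.761435 / -4.664861 ≈ 2.735652

2.736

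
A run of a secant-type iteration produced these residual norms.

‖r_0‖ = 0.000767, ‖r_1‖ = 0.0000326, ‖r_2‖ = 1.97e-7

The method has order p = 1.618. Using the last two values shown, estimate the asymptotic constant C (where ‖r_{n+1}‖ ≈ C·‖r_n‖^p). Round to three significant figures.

C ≈ ‖r_2‖ / ‖r_1‖^1.618
  = 1.97e-7 / (0.0000326)^1.618
  = 1.97e-7 / 5.5003e-08 ≈ 3.5816

3.58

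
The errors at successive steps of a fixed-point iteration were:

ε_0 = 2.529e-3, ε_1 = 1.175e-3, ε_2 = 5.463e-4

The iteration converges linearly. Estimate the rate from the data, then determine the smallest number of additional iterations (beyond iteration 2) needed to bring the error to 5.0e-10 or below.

19

Rate ρ ≈ ε_2/ε_1 = 5.463e-4/1.175e-3 = 0.4649.
After j more steps, ε_{2+j} ≈ 5.463e-4·ρ^j; need ρ^j ≤ 5.0e-10/5.463e-4 = 9.15248e-07.
j ≥ ln(9.15248e-07)/ln(0.4649) = -13.9041/-0.76593 = 18.153.
So 19 more iterations are needed.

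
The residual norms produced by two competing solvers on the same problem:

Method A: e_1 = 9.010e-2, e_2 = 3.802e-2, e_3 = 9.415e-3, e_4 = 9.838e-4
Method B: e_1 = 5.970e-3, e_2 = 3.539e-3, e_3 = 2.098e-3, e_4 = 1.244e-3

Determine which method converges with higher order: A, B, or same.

A

Method A: p ≈ ln(9.838e-4/9.415e-3)/ln(9.415e-3/3.802e-2) ≈ 1.62.
Method B: p ≈ ln(1.244e-3/2.098e-3)/ln(2.098e-3/3.539e-3) ≈ 1.00.
Method A has the higher order (≈1.6 vs ≈1.0).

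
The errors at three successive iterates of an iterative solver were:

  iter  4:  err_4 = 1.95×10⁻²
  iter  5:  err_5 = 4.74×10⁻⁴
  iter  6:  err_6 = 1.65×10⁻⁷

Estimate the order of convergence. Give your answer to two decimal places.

p ≈ ln(err_6/err_5) / ln(err_5/err_4)
  = ln(1.65×10⁻⁷/4.74×10⁻⁴) / ln(4.74×10⁻⁴/1.95×10⁻²)
  = ln(0.000348101) / ln(0.0243077)
  = -7.96302 / -3.71696 ≈ 2.14235

2.14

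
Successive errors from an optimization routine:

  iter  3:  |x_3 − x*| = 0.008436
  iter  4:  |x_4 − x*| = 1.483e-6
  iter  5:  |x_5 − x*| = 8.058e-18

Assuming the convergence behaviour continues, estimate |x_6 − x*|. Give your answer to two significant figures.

1.3e-51

First estimate the order: p ≈ ln(|x_5 − x*|/|x_4 − x*|) / ln(|x_4 − x*|/|x_3 − x*|) = ln(8.058e-18/1.483e-6)/ln(1.483e-6/0.008436) = ln(5.43358e-12)/ln(0.000175794) ≈ 3.0000.
Then |x_6 − x*| ≈ |x_5 − x*|·(|x_5 − x*|/|x_4 − x*|)^p = 8.058e-18·(5.43358e-12)^3.0000 = 8.058e-18·1.6042e-34 ≈ 1.293e-51.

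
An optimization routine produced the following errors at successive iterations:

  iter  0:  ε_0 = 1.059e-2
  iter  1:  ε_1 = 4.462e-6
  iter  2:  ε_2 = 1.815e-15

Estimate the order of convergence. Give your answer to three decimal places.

p ≈ ln(ε_2/ε_1) / ln(ε_1/ε_0)
  = ln(1.815e-15/4.462e-6) / ln(4.462e-6/1.059e-2)
  = ln(4.06768e-10) / ln(0.000421341)
  = -21.622778 / -7.772068 ≈ 2.782114

2.782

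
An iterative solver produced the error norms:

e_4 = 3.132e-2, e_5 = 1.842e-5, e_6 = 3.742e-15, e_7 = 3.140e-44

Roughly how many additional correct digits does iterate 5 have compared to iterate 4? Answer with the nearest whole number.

3

Digits gained ≈ log₁₀(e_4/e_5) = log₁₀(3.132e-2/1.842e-5) = log₁₀(1700.33) ≈ 3.231.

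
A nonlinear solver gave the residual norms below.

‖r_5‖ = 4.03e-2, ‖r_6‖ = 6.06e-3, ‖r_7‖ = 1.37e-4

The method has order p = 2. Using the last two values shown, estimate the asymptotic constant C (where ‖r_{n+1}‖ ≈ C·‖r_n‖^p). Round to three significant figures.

3.73

C ≈ ‖r_7‖ / ‖r_6‖^2
  = 1.37e-4 / (6.06e-3)^2
  = 1.37e-4 / 3.67236e-05 ≈ 3.7306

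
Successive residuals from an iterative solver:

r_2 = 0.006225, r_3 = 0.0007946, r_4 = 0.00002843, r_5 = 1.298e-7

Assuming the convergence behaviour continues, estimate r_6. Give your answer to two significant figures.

First estimate the order: p ≈ ln(r_5/r_4) / ln(r_4/r_3) = ln(1.298e-7/0.00002843)/ln(0.00002843/0.0007946) = ln(0.0045656)/ln(0.035779) ≈ 1.6182.
Then r_6 ≈ r_5·(r_5/r_4)^p = 1.298e-7·(0.0045656)^1.6182 = 1.298e-7·0.000163155 ≈ 2.118e-11.

2.1e-11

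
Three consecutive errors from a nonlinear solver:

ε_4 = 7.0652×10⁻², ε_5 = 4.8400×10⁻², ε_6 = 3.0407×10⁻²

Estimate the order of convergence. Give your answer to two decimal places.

p ≈ ln(ε_6/ε_5) / ln(ε_5/ε_4)
  = ln(3.0407×10⁻²/4.8400×10⁻²) / ln(4.8400×10⁻²/7.0652×10⁻²)
  = ln(0.628244) / ln(0.685048)
  = -0.46483 / -0.37827 ≈ 1.22883

1.23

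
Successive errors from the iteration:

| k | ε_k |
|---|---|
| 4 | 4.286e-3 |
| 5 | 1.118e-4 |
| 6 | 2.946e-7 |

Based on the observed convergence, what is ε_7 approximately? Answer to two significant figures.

1.9e-11

First estimate the order: p ≈ ln(ε_6/ε_5) / ln(ε_5/ε_4) = ln(2.946e-7/1.118e-4)/ln(1.118e-4/4.286e-3) = ln(0.00263506)/ln(0.0260849) ≈ 1.6287.
Then ε_7 ≈ ε_6·(ε_6/ε_5)^p = 2.946e-7·(0.00263506)^1.6287 = 2.946e-7·6.29856e-05 ≈ 1.856e-11.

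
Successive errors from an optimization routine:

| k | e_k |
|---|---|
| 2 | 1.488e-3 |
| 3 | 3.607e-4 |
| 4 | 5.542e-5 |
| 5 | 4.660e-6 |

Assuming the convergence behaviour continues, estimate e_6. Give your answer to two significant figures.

1.8e-7

First estimate the order: p ≈ ln(e_5/e_4) / ln(e_4/e_3) = ln(4.660e-6/5.542e-5)/ln(5.542e-5/3.607e-4) = ln(0.0840852)/ln(0.153646) ≈ 1.3218.
Then e_6 ≈ e_5·(e_5/e_4)^p = 4.660e-6·(0.0840852)^1.3218 = 4.660e-6·0.0379048 ≈ 1.766e-07.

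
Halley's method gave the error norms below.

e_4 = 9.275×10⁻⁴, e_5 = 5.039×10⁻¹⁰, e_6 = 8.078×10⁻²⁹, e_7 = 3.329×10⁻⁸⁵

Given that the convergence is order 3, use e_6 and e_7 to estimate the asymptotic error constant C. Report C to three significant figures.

0.632

C ≈ e_7 / e_6^3
  = 3.329×10⁻⁸⁵ / (8.078×10⁻²⁹)^3
  = 3.329×10⁻⁸⁵ / 5.27122e-85 ≈ 0.63154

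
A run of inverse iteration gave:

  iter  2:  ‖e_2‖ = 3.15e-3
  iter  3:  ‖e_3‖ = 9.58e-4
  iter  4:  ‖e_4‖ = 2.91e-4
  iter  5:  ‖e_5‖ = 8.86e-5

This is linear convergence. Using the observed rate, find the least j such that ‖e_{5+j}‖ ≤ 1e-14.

20

Rate ρ ≈ ‖e_5‖/‖e_4‖ = 8.86e-5/2.91e-4 = 0.3045.
After j more steps, ‖e_{5+j}‖ ≈ 8.86e-5·ρ^j; need ρ^j ≤ 1e-14/8.86e-5 = 1.12867e-10.
j ≥ ln(1.12867e-10)/ln(0.3045) = -22.9048/-1.18908 = 19.263.
So 20 more iterations are needed.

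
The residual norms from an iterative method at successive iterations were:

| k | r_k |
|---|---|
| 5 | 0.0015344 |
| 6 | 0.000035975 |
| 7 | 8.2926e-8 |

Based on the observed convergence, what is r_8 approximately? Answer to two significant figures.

4.5e-12

First estimate the order: p ≈ ln(r_7/r_6) / ln(r_6/r_5) = ln(8.2926e-8/0.000035975)/ln(0.000035975/0.0015344) = ln(0.0023051)/ln(0.0234456) ≈ 1.6180.
Then r_8 ≈ r_7·(r_7/r_6)^p = 8.2926e-8·(0.0023051)^1.6180 = 8.2926e-8·5.40545e-05 ≈ 4.483e-12.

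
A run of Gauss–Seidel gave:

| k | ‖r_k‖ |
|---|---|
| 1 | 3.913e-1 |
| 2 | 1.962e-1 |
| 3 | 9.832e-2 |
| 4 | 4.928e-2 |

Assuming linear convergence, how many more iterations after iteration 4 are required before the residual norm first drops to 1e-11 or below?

Rate ρ ≈ ‖r_4‖/‖r_3‖ = 4.928e-2/9.832e-2 = 0.5012.
After j more steps, ‖r_{4+j}‖ ≈ 4.928e-2·ρ^j; need ρ^j ≤ 1e-11/4.928e-2 = 2.02922e-10.
j ≥ ln(2.02922e-10)/ln(0.5012) = -22.3182/-0.69075 = 32.310.
So 33 more iterations are needed.

33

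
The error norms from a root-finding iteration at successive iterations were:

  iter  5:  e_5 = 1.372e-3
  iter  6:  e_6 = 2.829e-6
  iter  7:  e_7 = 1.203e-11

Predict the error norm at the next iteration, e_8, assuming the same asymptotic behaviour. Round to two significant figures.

First estimate the order: p ≈ ln(e_7/e_6) / ln(e_6/e_5) = ln(1.203e-11/2.829e-6)/ln(2.829e-6/1.372e-3) = ln(4.25239e-06)/ln(0.00206195) ≈ 2.0000.
Then e_8 ≈ e_7·(e_7/e_6)^p = 1.203e-11·(4.25239e-06)^2.0000 = 1.203e-11·1.80828e-11 ≈ 2.175e-22.

2.2e-22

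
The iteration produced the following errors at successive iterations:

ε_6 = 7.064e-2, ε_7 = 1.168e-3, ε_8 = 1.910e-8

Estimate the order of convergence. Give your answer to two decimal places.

p ≈ ln(ε_8/ε_7) / ln(ε_7/ε_6)
  = ln(1.910e-8/1.168e-3) / ln(1.168e-3/7.064e-2)
  = ln(1.63527e-05) / ln(0.0165345)
  = -11.02112 / -4.10231 ≈ 2.68656

2.69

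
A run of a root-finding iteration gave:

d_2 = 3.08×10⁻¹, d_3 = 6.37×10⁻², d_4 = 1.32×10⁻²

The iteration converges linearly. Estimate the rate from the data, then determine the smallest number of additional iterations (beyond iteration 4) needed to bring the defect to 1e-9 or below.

Rate ρ ≈ d_4/d_3 = 1.32×10⁻²/6.37×10⁻² = 0.2072.
After j more steps, d_{4+j} ≈ 1.32×10⁻²·ρ^j; need ρ^j ≤ 1e-9/1.32×10⁻² = 7.57576e-08.
j ≥ ln(7.57576e-08)/ln(0.2072) = -16.3957/-1.57407 = 10.416.
So 11 more iterations are needed.

11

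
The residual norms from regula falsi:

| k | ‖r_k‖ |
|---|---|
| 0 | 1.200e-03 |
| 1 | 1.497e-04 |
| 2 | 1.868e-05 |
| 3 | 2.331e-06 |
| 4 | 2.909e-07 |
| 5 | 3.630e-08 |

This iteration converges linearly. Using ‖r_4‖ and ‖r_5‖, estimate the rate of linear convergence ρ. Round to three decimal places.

0.125

ρ ≈ ‖r_5‖/‖r_4‖ = 3.630e-08/2.909e-07 = 0.12479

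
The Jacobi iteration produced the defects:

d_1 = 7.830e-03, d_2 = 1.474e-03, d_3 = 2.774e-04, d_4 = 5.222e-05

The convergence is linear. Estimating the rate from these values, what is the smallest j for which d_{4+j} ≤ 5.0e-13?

Rate ρ ≈ d_4/d_3 = 5.222e-05/2.774e-04 = 0.1882.
After j more steps, d_{4+j} ≈ 5.222e-05·ρ^j; need ρ^j ≤ 5.0e-13/5.222e-05 = 9.57488e-09.
j ≥ ln(9.57488e-09)/ln(0.1882) = -18.4641/-1.67025 = 11.055.
So 12 more iterations are needed.

12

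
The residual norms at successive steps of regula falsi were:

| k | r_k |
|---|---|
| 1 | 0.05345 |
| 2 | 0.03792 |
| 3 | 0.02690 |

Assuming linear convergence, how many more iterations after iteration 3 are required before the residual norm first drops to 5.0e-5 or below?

19

Rate ρ ≈ r_3/r_2 = 0.02690/0.03792 = 0.7094.
After j more steps, r_{3+j} ≈ 0.02690·ρ^j; need ρ^j ≤ 5.0e-5/0.02690 = 0.00185874.
j ≥ ln(0.00185874)/ln(0.7094) = -6.2879/-0.34334 = 18.314.
So 19 more iterations are needed.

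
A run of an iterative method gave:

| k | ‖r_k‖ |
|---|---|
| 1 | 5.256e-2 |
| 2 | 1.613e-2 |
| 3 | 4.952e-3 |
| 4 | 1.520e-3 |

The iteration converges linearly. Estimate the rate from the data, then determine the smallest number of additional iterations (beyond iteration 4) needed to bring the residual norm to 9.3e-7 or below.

7

Rate ρ ≈ ‖r_4‖/‖r_3‖ = 1.520e-3/4.952e-3 = 0.3069.
After j more steps, ‖r_{4+j}‖ ≈ 1.520e-3·ρ^j; need ρ^j ≤ 9.3e-7/1.520e-3 = 0.000611842.
j ≥ ln(0.000611842)/ln(0.3069) = -7.3990/-1.18123 = 6.264.
So 7 more iterations are needed.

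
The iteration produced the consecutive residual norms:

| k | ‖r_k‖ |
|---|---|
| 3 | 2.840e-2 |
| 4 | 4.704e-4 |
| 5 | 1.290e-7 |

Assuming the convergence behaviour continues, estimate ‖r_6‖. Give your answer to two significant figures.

9.7e-15

First estimate the order: p ≈ ln(‖r_5‖/‖r_4‖) / ln(‖r_4‖/‖r_3‖) = ln(1.290e-7/4.704e-4)/ln(4.704e-4/2.840e-2) = ln(0.000274235)/ln(0.0165634) ≈ 2.0001.
Then ‖r_6‖ ≈ ‖r_5‖·(‖r_5‖/‖r_4‖)^p = 1.290e-7·(0.000274235)^2.0001 = 1.290e-7·7.51432e-08 ≈ 9.693e-15.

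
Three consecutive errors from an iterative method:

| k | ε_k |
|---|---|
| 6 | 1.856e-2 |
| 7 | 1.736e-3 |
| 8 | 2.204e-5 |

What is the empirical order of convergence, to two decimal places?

p ≈ ln(ε_8/ε_7) / ln(ε_7/ε_6)
  = ln(2.204e-5/1.736e-3) / ln(1.736e-3/1.856e-2)
  = ln(0.0126959) / ln(0.0935345)
  = -4.36648 / -2.36942 ≈ 1.84285

1.84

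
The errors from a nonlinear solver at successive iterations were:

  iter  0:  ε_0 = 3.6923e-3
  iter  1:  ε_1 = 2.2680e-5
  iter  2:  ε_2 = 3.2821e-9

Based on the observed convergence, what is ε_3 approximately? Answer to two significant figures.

First estimate the order: p ≈ ln(ε_2/ε_1) / ln(ε_1/ε_0) = ln(3.2821e-9/2.2680e-5)/ln(2.2680e-5/3.6923e-3) = ln(0.000144713)/ln(0.00614251) ≈ 1.7360.
Then ε_3 ≈ ε_2·(ε_2/ε_1)^p = 3.2821e-9·(0.000144713)^1.7360 = 3.2821e-9·2.16093e-07 ≈ 7.092e-16.

7.1e-16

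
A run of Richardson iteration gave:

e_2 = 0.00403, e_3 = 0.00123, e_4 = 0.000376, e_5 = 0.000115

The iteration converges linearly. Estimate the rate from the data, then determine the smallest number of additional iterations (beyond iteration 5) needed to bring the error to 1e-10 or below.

12

Rate ρ ≈ e_5/e_4 = 0.000115/0.000376 = 0.3059.
After j more steps, e_{5+j} ≈ 0.000115·ρ^j; need ρ^j ≤ 1e-10/0.000115 = 8.69565e-07.
j ≥ ln(8.69565e-07)/ln(0.3059) = -13.9553/-1.18450 = 11.782.
So 12 more iterations are needed.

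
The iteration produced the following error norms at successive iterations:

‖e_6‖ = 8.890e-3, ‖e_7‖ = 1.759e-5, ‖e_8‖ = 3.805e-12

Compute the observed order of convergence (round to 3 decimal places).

2.465

p ≈ ln(‖e_8‖/‖e_7‖) / ln(‖e_7‖/‖e_6‖)
  = ln(3.805e-12/1.759e-5) / ln(1.759e-5/8.890e-3)
  = ln(2.16316e-07) / ln(0.00197863)
  = -15.346526 / -6.225351 ≈ 2.465166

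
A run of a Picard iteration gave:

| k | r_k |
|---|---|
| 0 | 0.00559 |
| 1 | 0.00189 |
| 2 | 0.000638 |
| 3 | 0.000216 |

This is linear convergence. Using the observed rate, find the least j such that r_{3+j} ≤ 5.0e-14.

21

Rate ρ ≈ r_3/r_2 = 0.000216/0.000638 = 0.3386.
After j more steps, r_{3+j} ≈ 0.000216·ρ^j; need ρ^j ≤ 5.0e-14/0.000216 = 2.31481e-10.
j ≥ ln(2.31481e-10)/ln(0.3386) = -22.1865/-1.08294 = 20.487.
So 21 more iterations are needed.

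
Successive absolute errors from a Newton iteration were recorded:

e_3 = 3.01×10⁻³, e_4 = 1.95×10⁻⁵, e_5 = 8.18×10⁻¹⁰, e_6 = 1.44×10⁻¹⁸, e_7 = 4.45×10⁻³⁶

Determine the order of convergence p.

Consecutive ratios: e_7/e_6 = 4.45×10⁻³⁶/1.44×10⁻¹⁸ = 3.09028e-18, e_6/e_5 = 1.44×10⁻¹⁸/8.18×10⁻¹⁰ = 1.76039e-09.
p ≈ ln(3.09028e-18)/ln(1.76039e-09) = -40.3183/-20.1577 ≈ 2.00.
So the convergence is quadratic (order 2).

2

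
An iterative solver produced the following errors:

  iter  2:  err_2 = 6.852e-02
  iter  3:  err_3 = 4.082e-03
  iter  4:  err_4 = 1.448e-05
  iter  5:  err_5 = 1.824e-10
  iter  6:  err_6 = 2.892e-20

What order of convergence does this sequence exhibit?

Consecutive ratios: err_6/err_5 = 2.892e-20/1.824e-10 = 1.58553e-10, err_5/err_4 = 1.824e-10/1.448e-05 = 1.25967e-05.
p ≈ ln(1.58553e-10)/ln(1.25967e-05) = -22.5649/-11.2821 ≈ 2.00.
So the convergence is quadratic (order 2).

2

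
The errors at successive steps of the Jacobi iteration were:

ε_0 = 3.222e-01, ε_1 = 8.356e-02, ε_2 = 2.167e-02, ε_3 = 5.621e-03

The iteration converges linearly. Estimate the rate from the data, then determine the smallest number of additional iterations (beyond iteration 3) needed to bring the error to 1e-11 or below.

Rate ρ ≈ ε_3/ε_2 = 5.621e-03/2.167e-02 = 0.2594.
After j more steps, ε_{3+j} ≈ 5.621e-03·ρ^j; need ρ^j ≤ 1e-11/5.621e-03 = 1.77904e-09.
j ≥ ln(1.77904e-09)/ln(0.2594) = -20.1472/-1.34938 = 14.931.
So 15 more iterations are needed.

15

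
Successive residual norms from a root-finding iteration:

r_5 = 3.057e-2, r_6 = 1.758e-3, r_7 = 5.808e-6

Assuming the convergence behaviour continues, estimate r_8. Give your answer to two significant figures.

First estimate the order: p ≈ ln(r_7/r_6) / ln(r_6/r_5) = ln(5.808e-6/1.758e-3)/ln(1.758e-3/3.057e-2) = ln(0.00330375)/ln(0.0575074) ≈ 2.0004.
Then r_8 ≈ r_7·(r_7/r_6)^p = 5.808e-6·(0.00330375)^2.0004 = 5.808e-6·1.08899e-05 ≈ 6.325e-11.

6.3e-11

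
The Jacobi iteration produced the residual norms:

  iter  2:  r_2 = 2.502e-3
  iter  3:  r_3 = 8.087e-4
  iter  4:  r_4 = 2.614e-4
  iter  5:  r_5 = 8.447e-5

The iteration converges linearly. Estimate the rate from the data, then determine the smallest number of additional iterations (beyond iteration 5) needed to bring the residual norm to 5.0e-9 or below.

Rate ρ ≈ r_5/r_4 = 8.447e-5/2.614e-4 = 0.3231.
After j more steps, r_{5+j} ≈ 8.447e-5·ρ^j; need ρ^j ≤ 5.0e-9/8.447e-5 = 5.91926e-05.
j ≥ ln(5.91926e-05)/ln(0.3231) = -9.7347/-1.12979 = 8.616.
So 9 more iterations are needed.

9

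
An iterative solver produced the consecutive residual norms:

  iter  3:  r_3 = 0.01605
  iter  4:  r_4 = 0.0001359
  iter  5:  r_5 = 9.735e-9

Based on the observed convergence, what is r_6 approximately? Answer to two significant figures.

5.0e-17

First estimate the order: p ≈ ln(r_5/r_4) / ln(r_4/r_3) = ln(9.735e-9/0.0001359)/ln(0.0001359/0.01605) = ln(7.16336e-05)/ln(0.00846729) ≈ 2.0002.
Then r_6 ≈ r_5·(r_5/r_4)^p = 9.735e-9·(7.16336e-05)^2.0002 = 9.735e-9·5.12159e-09 ≈ 4.986e-17.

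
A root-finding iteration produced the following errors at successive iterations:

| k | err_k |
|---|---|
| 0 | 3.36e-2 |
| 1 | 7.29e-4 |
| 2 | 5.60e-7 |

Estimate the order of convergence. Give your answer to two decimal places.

p ≈ ln(err_2/err_1) / ln(err_1/err_0)
  = ln(5.60e-7/7.29e-4) / ln(7.29e-4/3.36e-2)
  = ln(0.000768176) / ln(0.0216964)
  = -7.17149 / -3.83061 ≈ 1.87215

1.87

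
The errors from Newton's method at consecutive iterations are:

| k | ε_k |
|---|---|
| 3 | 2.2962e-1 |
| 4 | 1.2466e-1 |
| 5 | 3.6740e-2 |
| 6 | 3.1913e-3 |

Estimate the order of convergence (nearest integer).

2

Consecutive ratios: ε_6/ε_5 = 3.1913e-3/3.6740e-2 = 0.0868617, ε_5/ε_4 = 3.6740e-2/1.2466e-1 = 0.294722.
p ≈ ln(0.0868617)/ln(0.294722) = -2.4434/-1.2217 ≈ 2.00.
So the convergence is quadratic (order 2).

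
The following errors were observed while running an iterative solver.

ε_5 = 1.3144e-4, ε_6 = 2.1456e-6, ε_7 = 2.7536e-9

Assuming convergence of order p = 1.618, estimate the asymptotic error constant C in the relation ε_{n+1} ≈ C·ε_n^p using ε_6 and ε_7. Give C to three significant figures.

4.09

C ≈ ε_7 / ε_6^1.618
  = 2.7536e-9 / (2.1456e-6)^1.618
  = 2.7536e-9 / 6.73668e-10 ≈ 4.0875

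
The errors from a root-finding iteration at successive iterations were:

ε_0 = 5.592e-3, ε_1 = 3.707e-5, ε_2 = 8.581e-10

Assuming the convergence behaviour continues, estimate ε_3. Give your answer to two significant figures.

1.2e-19

First estimate the order: p ≈ ln(ε_2/ε_1) / ln(ε_1/ε_0) = ln(8.581e-10/3.707e-5)/ln(3.707e-5/5.592e-3) = ln(2.31481e-05)/ln(0.00662911) ≈ 2.1278.
Then ε_3 ≈ ε_2·(ε_2/ε_1)^p = 8.581e-10·(2.31481e-05)^2.1278 = 8.581e-10·1.36967e-10 ≈ 1.175e-19.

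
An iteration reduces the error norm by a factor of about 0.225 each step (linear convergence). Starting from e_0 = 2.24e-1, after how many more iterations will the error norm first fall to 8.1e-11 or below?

After k steps, e_k ≈ 2.24e-1·0.225^k.
Need 0.225^k ≤ 8.1e-11/2.24e-1 = 3.61607e-10.
k ≥ ln(3.61607e-10)/ln(0.225) = -21.7405/-1.49165 = 14.575.
Smallest integer k = 15.

15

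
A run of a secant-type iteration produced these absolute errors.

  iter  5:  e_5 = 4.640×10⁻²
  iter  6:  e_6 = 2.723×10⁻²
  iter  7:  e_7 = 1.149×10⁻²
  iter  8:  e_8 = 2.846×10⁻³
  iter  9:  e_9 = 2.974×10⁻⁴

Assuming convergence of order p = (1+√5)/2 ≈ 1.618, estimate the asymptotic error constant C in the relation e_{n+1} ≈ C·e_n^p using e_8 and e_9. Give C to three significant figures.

3.91

C ≈ e_9 / e_8^1.618
  = 2.974×10⁻⁴ / (2.846×10⁻³)^1.618
  = 2.974×10⁻⁴ / 7.60242e-05 ≈ 3.9119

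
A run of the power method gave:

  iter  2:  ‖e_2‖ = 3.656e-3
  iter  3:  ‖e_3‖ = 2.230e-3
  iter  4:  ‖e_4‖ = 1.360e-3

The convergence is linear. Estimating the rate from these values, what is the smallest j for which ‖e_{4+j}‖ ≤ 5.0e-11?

35

Rate ρ ≈ ‖e_4‖/‖e_3‖ = 1.360e-3/2.230e-3 = 0.6099.
After j more steps, ‖e_{4+j}‖ ≈ 1.360e-3·ρ^j; need ρ^j ≤ 5.0e-11/1.360e-3 = 3.67647e-08.
j ≥ ln(3.67647e-08)/ln(0.6099) = -17.1187/-0.49446 = 34.621.
So 35 more iterations are needed.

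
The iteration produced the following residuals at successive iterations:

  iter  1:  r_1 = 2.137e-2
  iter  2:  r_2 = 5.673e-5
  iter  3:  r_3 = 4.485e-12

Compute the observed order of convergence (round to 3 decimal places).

p ≈ ln(r_3/r_2) / ln(r_2/r_1)
  = ln(4.485e-12/5.673e-5) / ln(5.673e-5/2.137e-2)
  = ln(7.90587e-08) / ln(0.00265466)
  = -16.353075 / -5.931439 ≈ 2.757016

2.757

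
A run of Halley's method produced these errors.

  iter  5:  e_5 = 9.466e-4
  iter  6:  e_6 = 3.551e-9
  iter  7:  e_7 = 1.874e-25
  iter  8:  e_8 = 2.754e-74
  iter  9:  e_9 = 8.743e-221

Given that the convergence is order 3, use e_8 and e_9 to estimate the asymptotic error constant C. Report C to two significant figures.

4.2

C ≈ e_9 / e_8^3
  = 8.743e-221 / (2.754e-74)^3
  = 8.743e-221 / 2.08878e-221 ≈ 4.1857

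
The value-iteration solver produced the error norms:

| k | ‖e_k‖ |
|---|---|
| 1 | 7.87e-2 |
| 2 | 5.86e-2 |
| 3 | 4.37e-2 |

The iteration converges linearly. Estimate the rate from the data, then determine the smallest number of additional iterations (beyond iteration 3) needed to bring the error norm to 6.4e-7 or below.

38

Rate ρ ≈ ‖e_3‖/‖e_2‖ = 4.37e-2/5.86e-2 = 0.7457.
After j more steps, ‖e_{3+j}‖ ≈ 4.37e-2·ρ^j; need ρ^j ≤ 6.4e-7/4.37e-2 = 1.46453e-05.
j ≥ ln(1.46453e-05)/ln(0.7457) = -11.1314/-0.29343 = 37.935.
So 38 more iterations are needed.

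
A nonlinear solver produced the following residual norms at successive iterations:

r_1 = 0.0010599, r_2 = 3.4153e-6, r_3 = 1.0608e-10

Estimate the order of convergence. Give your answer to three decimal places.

1.809

p ≈ ln(r_3/r_2) / ln(r_2/r_1)
  = ln(1.0608e-10/3.4153e-6) / ln(3.4153e-6/0.0010599)
  = ln(3.10602e-05) / ln(0.00322229)
  = -10.379583 / -5.737663 ≈ 1.809026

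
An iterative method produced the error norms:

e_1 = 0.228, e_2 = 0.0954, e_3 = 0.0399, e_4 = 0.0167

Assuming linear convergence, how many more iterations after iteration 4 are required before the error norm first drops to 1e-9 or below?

Rate ρ ≈ e_4/e_3 = 0.0167/0.0399 = 0.4185.
After j more steps, e_{4+j} ≈ 0.0167·ρ^j; need ρ^j ≤ 1e-9/0.0167 = 5.98802e-08.
j ≥ ln(5.98802e-08)/ln(0.4185) = -16.6309/-0.87108 = 19.092.
So 20 more iterations are needed.

20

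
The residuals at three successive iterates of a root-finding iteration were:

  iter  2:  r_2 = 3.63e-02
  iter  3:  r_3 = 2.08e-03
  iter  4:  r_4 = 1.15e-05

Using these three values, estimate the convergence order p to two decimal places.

1.82

p ≈ ln(r_4/r_3) / ln(r_3/r_2)
  = ln(1.15e-05/2.08e-03) / ln(2.08e-03/3.63e-02)
  = ln(0.00552885) / ln(0.0573003)
  = -5.19778 / -2.85945 ≈ 1.81776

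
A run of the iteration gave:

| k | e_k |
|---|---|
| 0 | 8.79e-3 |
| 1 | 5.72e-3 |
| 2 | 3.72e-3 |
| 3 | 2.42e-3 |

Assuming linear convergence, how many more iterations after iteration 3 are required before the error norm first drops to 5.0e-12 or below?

47

Rate ρ ≈ e_3/e_2 = 2.42e-3/3.72e-3 = 0.6505.
After j more steps, e_{3+j} ≈ 2.42e-3·ρ^j; need ρ^j ≤ 5.0e-12/2.42e-3 = 2.06612e-09.
j ≥ ln(2.06612e-09)/ln(0.6505) = -19.9976/-0.43001 = 46.505.
So 47 more iterations are needed.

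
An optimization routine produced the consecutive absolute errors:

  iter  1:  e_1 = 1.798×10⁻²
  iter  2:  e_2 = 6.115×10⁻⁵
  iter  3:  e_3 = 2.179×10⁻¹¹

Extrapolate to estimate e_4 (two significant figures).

3.1e-28

First estimate the order: p ≈ ln(e_3/e_2) / ln(e_2/e_1) = ln(2.179×10⁻¹¹/6.115×10⁻⁵)/ln(6.115×10⁻⁵/1.798×10⁻²) = ln(3.56337e-07)/ln(0.003401) ≈ 2.6123.
Then e_4 ≈ e_3·(e_3/e_2)^p = 2.179×10⁻¹¹·(3.56337e-07)^2.6123 = 2.179×10⁻¹¹·1.43063e-17 ≈ 3.117e-28.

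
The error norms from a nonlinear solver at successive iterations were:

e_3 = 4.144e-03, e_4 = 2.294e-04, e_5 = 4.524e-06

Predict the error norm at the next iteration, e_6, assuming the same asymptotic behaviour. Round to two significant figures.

2.2e-8

First estimate the order: p ≈ ln(e_5/e_4) / ln(e_4/e_3) = ln(4.524e-06/2.294e-04)/ln(2.294e-04/4.144e-03) = ln(0.019721)/ln(0.0553571) ≈ 1.3566.
Then e_6 ≈ e_5·(e_5/e_4)^p = 4.524e-06·(0.019721)^1.3566 = 4.524e-06·0.00486296 ≈ 2.2e-08.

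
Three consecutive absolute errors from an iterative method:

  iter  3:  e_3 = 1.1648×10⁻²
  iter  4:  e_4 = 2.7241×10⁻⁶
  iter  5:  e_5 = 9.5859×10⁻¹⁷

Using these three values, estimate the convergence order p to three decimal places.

2.879

p ≈ ln(e_5/e_4) / ln(e_4/e_3)
  = ln(9.5859×10⁻¹⁷/2.7241×10⁻⁶) / ln(2.7241×10⁻⁶/1.1648×10⁻²)
  = ln(3.51892e-11) / ln(0.000233868)
  = -24.070282 / -8.360754 ≈ 2.878961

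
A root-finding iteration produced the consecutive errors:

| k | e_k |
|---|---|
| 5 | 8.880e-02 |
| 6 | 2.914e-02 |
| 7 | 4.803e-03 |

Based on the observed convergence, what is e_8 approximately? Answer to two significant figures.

2.6e-4

First estimate the order: p ≈ ln(e_7/e_6) / ln(e_6/e_5) = ln(4.803e-03/2.914e-02)/ln(2.914e-02/8.880e-02) = ln(0.164825)/ln(0.328153) ≈ 1.6180.
Then e_8 ≈ e_7·(e_7/e_6)^p = 4.803e-03·(0.164825)^1.6180 = 4.803e-03·0.0540933 ≈ 0.0002598.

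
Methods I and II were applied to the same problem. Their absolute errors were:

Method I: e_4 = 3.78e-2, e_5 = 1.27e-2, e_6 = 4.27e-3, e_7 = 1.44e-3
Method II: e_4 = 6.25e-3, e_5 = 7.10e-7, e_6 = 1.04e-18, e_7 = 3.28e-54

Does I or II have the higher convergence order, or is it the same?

II

Method I: p ≈ ln(1.44e-3/4.27e-3)/ln(4.27e-3/1.27e-2) ≈ 1.00.
Method II: p ≈ ln(3.28e-54/1.04e-18)/ln(1.04e-18/7.10e-7) ≈ 3.00.
Method II has the higher order (≈3.0 vs ≈1.0).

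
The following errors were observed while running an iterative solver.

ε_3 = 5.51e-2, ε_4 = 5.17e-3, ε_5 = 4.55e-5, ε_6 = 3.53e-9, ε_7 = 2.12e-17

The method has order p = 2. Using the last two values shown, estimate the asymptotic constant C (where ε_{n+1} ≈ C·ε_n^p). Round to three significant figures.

1.70

C ≈ ε_7 / ε_6^2
  = 2.12e-17 / (3.53e-9)^2
  = 2.12e-17 / 1.24609e-17 ≈ 1.7013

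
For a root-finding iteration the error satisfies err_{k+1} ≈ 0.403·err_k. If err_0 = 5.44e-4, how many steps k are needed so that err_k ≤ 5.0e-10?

After k steps, err_k ≈ 5.44e-4·0.403^k.
Need 0.403^k ≤ 5.0e-10/5.44e-4 = 9.19118e-07.
k ≥ ln(9.19118e-07)/ln(0.403) = -13.8999/-0.90882 = 15.294.
Smallest integer k = 16.

16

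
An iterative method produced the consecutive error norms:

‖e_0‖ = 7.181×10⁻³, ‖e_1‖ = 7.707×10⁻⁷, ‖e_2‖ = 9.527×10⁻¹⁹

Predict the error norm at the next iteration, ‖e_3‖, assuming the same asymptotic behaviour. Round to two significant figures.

First estimate the order: p ≈ ln(‖e_2‖/‖e_1‖) / ln(‖e_1‖/‖e_0‖) = ln(9.527×10⁻¹⁹/7.707×10⁻⁷)/ln(7.707×10⁻⁷/7.181×10⁻³) = ln(1.23615e-12)/ln(0.000107325) ≈ 3.0000.
Then ‖e_3‖ ≈ ‖e_2‖·(‖e_2‖/‖e_1‖)^p = 9.527×10⁻¹⁹·(1.23615e-12)^3.0000 = 9.527×10⁻¹⁹·1.88892e-36 ≈ 1.8e-54.

1.8e-54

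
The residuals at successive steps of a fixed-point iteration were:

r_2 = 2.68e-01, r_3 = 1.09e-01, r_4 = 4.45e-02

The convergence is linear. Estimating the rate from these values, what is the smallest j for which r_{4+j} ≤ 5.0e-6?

11

Rate ρ ≈ r_4/r_3 = 4.45e-02/1.09e-01 = 0.4083.
After j more steps, r_{4+j} ≈ 4.45e-02·ρ^j; need ρ^j ≤ 5.0e-6/4.45e-02 = 0.00011236.
j ≥ ln(0.00011236)/ln(0.4083) = -9.0938/-0.89575 = 10.152.
So 11 more iterations are needed.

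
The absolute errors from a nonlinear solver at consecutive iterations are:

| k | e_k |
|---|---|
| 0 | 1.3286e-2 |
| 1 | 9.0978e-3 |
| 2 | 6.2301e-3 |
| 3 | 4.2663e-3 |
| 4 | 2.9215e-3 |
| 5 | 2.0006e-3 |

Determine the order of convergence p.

Consecutive ratios: e_5/e_4 = 2.0006e-3/2.9215e-3 = 0.684785, e_4/e_3 = 2.9215e-3/4.2663e-3 = 0.684785.
p ≈ ln(0.684785)/ln(0.684785) = -0.3787/-0.3786 ≈ 1.00.
So the convergence is linear (order 1).

1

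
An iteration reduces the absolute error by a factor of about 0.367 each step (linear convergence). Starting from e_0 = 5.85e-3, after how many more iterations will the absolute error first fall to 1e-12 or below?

23

After k steps, e_k ≈ 5.85e-3·0.367^k.
Need 0.367^k ≤ 1e-12/5.85e-3 = 1.7094e-10.
k ≥ ln(1.7094e-10)/ln(0.367) = -22.4897/-1.00239 = 22.436.
Smallest integer k = 23.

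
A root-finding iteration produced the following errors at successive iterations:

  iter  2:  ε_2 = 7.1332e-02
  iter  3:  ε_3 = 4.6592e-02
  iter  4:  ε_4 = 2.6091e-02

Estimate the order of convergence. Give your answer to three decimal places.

1.361

p ≈ ln(ε_4/ε_3) / ln(ε_3/ε_2)
  = ln(2.6091e-02/4.6592e-02) / ln(4.6592e-02/7.1332e-02)
  = ln(0.559989) / ln(0.653171)
  = -0.579838 / -0.425916 ≈ 1.361391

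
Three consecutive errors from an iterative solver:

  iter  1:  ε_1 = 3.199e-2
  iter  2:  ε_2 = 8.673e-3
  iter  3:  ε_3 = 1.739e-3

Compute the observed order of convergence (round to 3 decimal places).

1.231

p ≈ ln(ε_3/ε_2) / ln(ε_2/ε_1)
  = ln(1.739e-3/8.673e-3) / ln(8.673e-3/3.199e-2)
  = ln(0.200507) / ln(0.271116)
  = -1.606906 / -1.305209 ≈ 1.231148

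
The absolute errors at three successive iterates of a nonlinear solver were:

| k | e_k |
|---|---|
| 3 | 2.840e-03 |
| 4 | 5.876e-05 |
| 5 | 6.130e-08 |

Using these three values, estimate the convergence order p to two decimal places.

1.77

p ≈ ln(e_5/e_4) / ln(e_4/e_3)
  = ln(6.130e-08/5.876e-05) / ln(5.876e-05/2.840e-03)
  = ln(0.00104323) / ln(0.0206901)
  = -6.86543 / -3.87810 ≈ 1.77031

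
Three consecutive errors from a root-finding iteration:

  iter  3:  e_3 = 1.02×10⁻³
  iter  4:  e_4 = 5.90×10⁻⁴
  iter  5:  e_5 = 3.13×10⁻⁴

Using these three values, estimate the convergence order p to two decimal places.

1.16

p ≈ ln(e_5/e_4) / ln(e_4/e_3)
  = ln(3.13×10⁻⁴/5.90×10⁻⁴) / ln(5.90×10⁻⁴/1.02×10⁻³)
  = ln(0.530508) / ln(0.578431)
  = -0.63392 / -0.54744 ≈ 1.15797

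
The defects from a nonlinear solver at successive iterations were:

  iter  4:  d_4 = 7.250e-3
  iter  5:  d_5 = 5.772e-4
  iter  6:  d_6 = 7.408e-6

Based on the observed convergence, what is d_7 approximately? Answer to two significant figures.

First estimate the order: p ≈ ln(d_6/d_5) / ln(d_5/d_4) = ln(7.408e-6/5.772e-4)/ln(5.772e-4/7.250e-3) = ln(0.0128344)/ln(0.0796138) ≈ 1.7212.
Then d_7 ≈ d_6·(d_6/d_5)^p = 7.408e-6·(0.0128344)^1.7212 = 7.408e-6·0.000554799 ≈ 4.11e-09.

4.1e-9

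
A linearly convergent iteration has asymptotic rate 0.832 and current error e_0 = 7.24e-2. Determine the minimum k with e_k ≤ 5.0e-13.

After k steps, e_k ≈ 7.24e-2·0.832^k.
Need 0.832^k ≤ 5.0e-13/7.24e-2 = 6.90608e-12.
k ≥ ln(6.90608e-12)/ln(0.832) = -25.6986/-0.18392 = 139.727.
Smallest integer k = 140.

140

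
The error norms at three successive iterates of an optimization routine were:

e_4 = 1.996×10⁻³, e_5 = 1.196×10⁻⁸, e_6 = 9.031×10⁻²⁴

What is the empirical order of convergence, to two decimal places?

p ≈ ln(e_6/e_5) / ln(e_5/e_4)
  = ln(9.031×10⁻²⁴/1.196×10⁻⁸) / ln(1.196×10⁻⁸/1.996×10⁻³)
  = ln(7.551e-16) / ln(5.99198e-06)
  = -34.81968 / -12.02509 ≈ 2.89559

2.90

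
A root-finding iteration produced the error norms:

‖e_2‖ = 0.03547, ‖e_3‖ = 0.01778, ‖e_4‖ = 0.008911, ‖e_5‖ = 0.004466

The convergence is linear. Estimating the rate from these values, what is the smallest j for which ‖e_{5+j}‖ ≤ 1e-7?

16

Rate ρ ≈ ‖e_5‖/‖e_4‖ = 0.004466/0.008911 = 0.5012.
After j more steps, ‖e_{5+j}‖ ≈ 0.004466·ρ^j; need ρ^j ≤ 1e-7/0.004466 = 2.23914e-05.
j ≥ ln(2.23914e-05)/ln(0.5012) = -10.7068/-0.69075 = 15.500.
So 16 more iterations are needed.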